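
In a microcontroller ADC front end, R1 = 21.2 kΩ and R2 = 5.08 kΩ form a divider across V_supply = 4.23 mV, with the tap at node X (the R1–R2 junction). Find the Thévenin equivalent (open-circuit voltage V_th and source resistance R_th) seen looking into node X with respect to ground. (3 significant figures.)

V_th ≈ 0.818 mV, R_th ≈ 4.10 kΩ

With X open, the divider is unloaded: V_th = 4.23 × 5.08/26.28 = 0.8177 mV.
With V_supply suppressed (replaced by a short), R_th = R1 ‖ R2 = (21.20 × 5.08)/(21.20 + 5.08) = 4.098 kΩ.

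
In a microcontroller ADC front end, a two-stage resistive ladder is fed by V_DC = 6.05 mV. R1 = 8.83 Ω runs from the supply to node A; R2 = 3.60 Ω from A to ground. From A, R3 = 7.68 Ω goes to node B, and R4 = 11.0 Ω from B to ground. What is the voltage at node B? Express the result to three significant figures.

V_B ≈ 0.908 mV

Node A sees R2 in parallel with the series input of stage 2, R3 + R4 = 18.68 Ω.
Effective lower resistance at A: R2 ‖ 18.68 = 3.018 Ω.
First divider: V_A = V_DC · 3.018/(8.83 + 3.018) = 1.541 mV.
Stage 2 is unloaded, so V_B = V_A · R4/(R3+R4) = 1.541 × 11.0/18.68 = 0.9076 mV.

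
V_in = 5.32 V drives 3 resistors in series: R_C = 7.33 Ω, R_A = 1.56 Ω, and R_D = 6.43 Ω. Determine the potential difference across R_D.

Series total: ΣR = 7.33 + 1.56 + 6.43 = 15.32 Ω.
Voltage divider: V = V_in · (6.430 / 15.32) = 5.32 × 0.4197 = 2.233 V.

V ≈ 2.23 V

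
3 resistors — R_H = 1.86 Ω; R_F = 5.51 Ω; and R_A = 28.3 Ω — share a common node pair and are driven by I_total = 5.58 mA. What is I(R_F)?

Total conductance ΣG = 1/1.86 + 1/5.51 + 1/28.3 = 0.7545 (units of 1/Ω).
By the current-divider rule, I = I_total · G_k/ΣG = 5.58 × 0.2406 = 1.342 mA.

I ≈ 1.34 mA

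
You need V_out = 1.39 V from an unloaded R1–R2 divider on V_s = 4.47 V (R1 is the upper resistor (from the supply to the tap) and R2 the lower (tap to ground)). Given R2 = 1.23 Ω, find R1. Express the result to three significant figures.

R1 ≈ 2.73 Ω

The divider ratio is R2/(R1+R2) = 1.39/4.47 = 0.3110.
Rearranging, R1 = R2·(1−k)/k = 1.23 × 2.216 = 2.725 Ω.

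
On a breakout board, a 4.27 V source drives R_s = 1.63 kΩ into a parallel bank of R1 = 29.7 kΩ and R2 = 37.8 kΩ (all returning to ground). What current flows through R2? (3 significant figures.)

I ≈ 0.103 mA

Equivalent of the parallel group: R_p = 16.63 kΩ.
Node voltage V_A = V_DC · R_p/(R_s + R_p) = 4.27 × 0.9107 = 3.889 V.
I(R2) = V_A / R2 = 3.889/37.8 = 0.1029 mA.
(Check via current divider: I_total = 0.2338 mA; share G_k/ΣG = 0.4400 → same result.)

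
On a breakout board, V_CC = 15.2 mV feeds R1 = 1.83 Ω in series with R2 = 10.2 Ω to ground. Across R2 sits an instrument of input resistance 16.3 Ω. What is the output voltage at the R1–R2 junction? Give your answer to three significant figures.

V_out ≈ 11.8 mV

First combine the lower leg with the load: R2 ‖ R_L = 6.274 Ω.
Now apply the divider: V_out = 15.2 × 0.7742 = 11.77 mV.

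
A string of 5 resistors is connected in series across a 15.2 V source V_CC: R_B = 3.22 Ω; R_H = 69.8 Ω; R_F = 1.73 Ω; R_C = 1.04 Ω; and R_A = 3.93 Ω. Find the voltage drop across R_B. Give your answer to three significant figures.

ΣR = 3.22 + 69.8 + 1.73 + 1.04 + 3.93 = 79.72 Ω.
V = V_CC · R/ΣR = 15.2 × 0.04039 = 0.6139 V.

V ≈ 0.614 V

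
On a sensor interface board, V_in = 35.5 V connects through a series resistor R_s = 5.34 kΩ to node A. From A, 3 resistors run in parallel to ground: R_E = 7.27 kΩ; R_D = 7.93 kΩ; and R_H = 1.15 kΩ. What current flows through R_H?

I ≈ 4.38 mA

Combine the parallel branches: R_p = (1/7.27 + 1/7.93 + 1/1.15)⁻¹ = 0.8824 kΩ.
V_A = 35.5 × 0.8824/6.222 = 5.034 V.
I(R_H) = V_A / R_H = 5.034/1.15 = 4.378 mA.
(Equivalently: I_total = 5.705 mA, then current-divider fraction G_k/ΣG = 0.7673.)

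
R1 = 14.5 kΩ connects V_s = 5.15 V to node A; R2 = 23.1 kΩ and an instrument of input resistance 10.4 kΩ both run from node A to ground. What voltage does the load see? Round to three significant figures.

V_out ≈ 1.70 V

R2 ‖ R_L = (23.1 × 10.4)/(23.1 + 10.4) = 7.171 kΩ.
Voltage divider with the loaded lower leg: V_out = 5.15 × 7.171/(14.5 + 7.171) = 5.15 × 0.3309 = 1.704 V.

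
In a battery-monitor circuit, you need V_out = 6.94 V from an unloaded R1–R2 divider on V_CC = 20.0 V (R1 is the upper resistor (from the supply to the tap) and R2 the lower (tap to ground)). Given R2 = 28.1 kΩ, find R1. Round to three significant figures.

R1 ≈ 52.9 kΩ

Required fraction k = V_out/V_CC = 0.3470.
Rearranging, R1 = R2·(1−k)/k = 28.1 × 1.882 = 52.88 kΩ.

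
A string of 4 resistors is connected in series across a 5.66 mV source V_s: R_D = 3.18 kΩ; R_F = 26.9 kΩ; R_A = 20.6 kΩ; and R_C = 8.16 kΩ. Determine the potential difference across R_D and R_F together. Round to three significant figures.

V ≈ 2.89 mV

Series total: ΣR = 3.18 + 26.9 + 20.6 + 8.16 = 58.84 kΩ.
R_{R_D..R_F} = 3.18 + 26.9 = 30.08 kΩ.
V = V_s · R/ΣR = 5.66 × 0.5112 = 2.893 mV.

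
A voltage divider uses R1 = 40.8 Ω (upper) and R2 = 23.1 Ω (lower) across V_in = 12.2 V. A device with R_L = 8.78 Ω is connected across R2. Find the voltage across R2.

First combine the lower leg with the load: R2 ‖ R_L = 6.362 Ω.
Now apply the divider: V_out = 12.2 × 0.1349 = 1.646 V.

V_out ≈ 1.65 V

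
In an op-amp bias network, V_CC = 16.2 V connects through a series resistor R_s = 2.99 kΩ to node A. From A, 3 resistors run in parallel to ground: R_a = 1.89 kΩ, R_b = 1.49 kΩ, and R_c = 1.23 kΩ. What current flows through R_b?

I ≈ 1.55 mA

Parallel bank: R_p = 1/(1/1.89 + 1/1.49 + 1/1.23) = 0.4967 kΩ.
V_A by voltage divider: V_A = 16.2 × 0.4967/(2.99 + 0.4967) = 2.308 V.
I(R_b) = V_A / R_b = 2.308/1.49 = 1.549 mA.
(Equivalently: I_total = 4.646 mA, then current-divider fraction G_k/ΣG = 0.3334.)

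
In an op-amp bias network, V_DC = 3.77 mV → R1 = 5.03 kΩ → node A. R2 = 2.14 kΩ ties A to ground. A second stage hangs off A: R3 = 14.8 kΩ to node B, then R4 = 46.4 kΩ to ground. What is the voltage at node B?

V_B ≈ 0.833 mV

Node A sees R2 in parallel with the series input of stage 2, R3 + R4 = 61.20 kΩ.
Effective lower resistance at A: R2 ‖ 61.20 = 2.068 kΩ.
So V_A = 3.77 × 0.2913 = 1.098 mV.
Stage 2 is unloaded, so V_B = V_A · R4/(R3+R4) = 1.098 × 46.4/61.20 = 0.8327 mV.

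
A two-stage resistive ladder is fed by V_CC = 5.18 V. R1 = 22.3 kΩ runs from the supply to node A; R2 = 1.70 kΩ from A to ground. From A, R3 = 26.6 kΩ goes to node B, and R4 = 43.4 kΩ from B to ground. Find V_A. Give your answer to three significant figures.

V_A ≈ 0.359 V

Looking into the second stage from A: R3 + R4 = 70.00 kΩ appears in parallel with R2.
Effective lower resistance at A: R2 ‖ 70.00 = 1.660 kΩ.
V_A = 5.18 × 1.660/(22.3 + 1.660) = 0.3588 V.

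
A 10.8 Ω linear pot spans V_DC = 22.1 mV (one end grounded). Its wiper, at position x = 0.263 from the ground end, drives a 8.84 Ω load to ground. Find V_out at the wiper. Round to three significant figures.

Lower segment x·R_p = 2.840 Ω; upper segment (1−x)·R_p = 7.960 Ω.
Lower segment in parallel with the load: 2.840 ‖ 8.84 = 2.150 Ω.
V_out = 22.1 × 2.150/(7.960 + 2.150) = 4.699 mV.

V_out ≈ 4.70 mV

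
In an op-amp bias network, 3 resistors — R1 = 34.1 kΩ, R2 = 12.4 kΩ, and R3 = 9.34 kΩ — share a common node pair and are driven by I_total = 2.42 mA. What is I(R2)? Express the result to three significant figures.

I ≈ 0.899 mA

ΣG = 1/34.1 + 1/12.4 + 1/9.34 = 0.2170.
By the current-divider rule, I = I_total · G_k/ΣG = 2.42 × 0.3716 = 0.8992 mA.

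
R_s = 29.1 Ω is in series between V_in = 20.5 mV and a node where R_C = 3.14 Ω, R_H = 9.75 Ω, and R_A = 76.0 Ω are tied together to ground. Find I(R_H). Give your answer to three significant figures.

Combine the parallel branches: R_p = (1/3.14 + 1/9.75 + 1/76.0)⁻¹ = 2.303 Ω.
V_A = 20.5 × 2.303/31.40 = 1.503 mV.
I(R_H) = V_A / R_H = 1.503/9.75 = 0.1542 mA.
(Check via current divider: I_total = 0.6528 mA; share G_k/ΣG = 0.2362 → same result.)

I ≈ 0.154 mA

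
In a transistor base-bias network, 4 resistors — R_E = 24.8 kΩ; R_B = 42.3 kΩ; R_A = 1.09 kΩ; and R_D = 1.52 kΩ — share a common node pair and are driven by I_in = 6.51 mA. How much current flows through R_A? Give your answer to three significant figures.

Conductances: ΣG = 1/24.8 + 1/42.3 + 1/1.09 + 1/1.52 = 1.639 (1/kΩ).
By the current-divider rule, I = I_in · G_k/ΣG = 6.51 × 0.5597 = 3.643 mA.

I ≈ 3.64 mA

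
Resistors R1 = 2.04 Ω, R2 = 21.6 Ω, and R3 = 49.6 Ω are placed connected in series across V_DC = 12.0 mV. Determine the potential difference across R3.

Total series resistance ΣR = 2.04 + 21.6 + 49.6 = 73.24 Ω.
Voltage divider: V = V_DC · (49.60 / 73.24) = 12.0 × 0.6772 = 8.127 mV.

V ≈ 8.13 mV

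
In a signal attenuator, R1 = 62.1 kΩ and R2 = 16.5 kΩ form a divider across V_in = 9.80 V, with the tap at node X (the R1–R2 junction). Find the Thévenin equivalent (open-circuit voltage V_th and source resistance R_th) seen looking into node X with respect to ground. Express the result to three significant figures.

V_th ≈ 2.06 V, R_th ≈ 13.0 kΩ

With X open, the divider is unloaded: V_th = 9.80 × 16.5/78.60 = 2.057 V.
With V_in suppressed (replaced by a short), R_th = R1 ‖ R2 = (62.10 × 16.5)/(62.10 + 16.5) = 13.04 kΩ.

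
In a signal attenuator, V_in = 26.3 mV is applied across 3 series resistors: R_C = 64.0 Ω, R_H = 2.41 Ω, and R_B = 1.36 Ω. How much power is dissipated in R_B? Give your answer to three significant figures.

ΣR = 67.77 Ω → I = 26.3/67.77 = 0.3881 mA.
P = I²R = 0.1506 × 1.36 = 0.2048 µW.

P ≈ 0.205 µW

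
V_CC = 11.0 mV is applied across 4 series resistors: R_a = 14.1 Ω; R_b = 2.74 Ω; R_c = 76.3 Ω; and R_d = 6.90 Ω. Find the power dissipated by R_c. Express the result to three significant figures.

The common current is I = 11.0/100.0 = 0.1100 mA.
P(R_c) = I²·R_c = (0.1100)² × 76.3 = 0.9225 µW.

P ≈ 0.922 µW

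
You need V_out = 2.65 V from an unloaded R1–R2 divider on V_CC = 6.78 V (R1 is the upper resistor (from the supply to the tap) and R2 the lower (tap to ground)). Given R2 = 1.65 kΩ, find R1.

The divider ratio is R2/(R1+R2) = 2.65/6.78 = 0.3909.
R1 = R2·(1/k − 1) = 1.65 × 1.558 = 2.572 kΩ.

R1 ≈ 2.57 kΩ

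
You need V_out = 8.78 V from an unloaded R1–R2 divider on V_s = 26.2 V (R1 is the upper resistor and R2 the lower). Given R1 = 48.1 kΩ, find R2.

V_out/V_s = R2/(R1+R2) = 0.3351.
Rearranging, R2 = R1·k/(1−k) = 48.1 × 0.5040 = 24.24 kΩ.

R2 ≈ 24.2 kΩ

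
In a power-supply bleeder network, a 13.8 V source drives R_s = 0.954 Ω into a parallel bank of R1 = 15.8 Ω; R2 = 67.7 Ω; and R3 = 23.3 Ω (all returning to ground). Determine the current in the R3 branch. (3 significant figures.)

I ≈ 0.531 A

Combine the parallel branches: R_p = (1/15.8 + 1/67.7 + 1/23.3)⁻¹ = 8.266 Ω.
Node voltage V_A = V_CC · R_p/(R_s + R_p) = 13.8 × 0.8965 = 12.37 V.
Branch current I = V_A/R3 = 12.37/23.3 = 0.5310 A.
(Equivalently: I_total = 1.497 A, then current-divider fraction G_k/ΣG = 0.3548.)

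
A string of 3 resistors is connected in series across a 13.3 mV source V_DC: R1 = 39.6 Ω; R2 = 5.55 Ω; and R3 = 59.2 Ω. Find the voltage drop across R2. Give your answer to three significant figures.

ΣR = 39.6 + 5.55 + 59.2 = 104.4 Ω.
V = V_DC · R/ΣR = 13.3 × 0.05319 = 0.7074 mV.

V ≈ 0.707 mV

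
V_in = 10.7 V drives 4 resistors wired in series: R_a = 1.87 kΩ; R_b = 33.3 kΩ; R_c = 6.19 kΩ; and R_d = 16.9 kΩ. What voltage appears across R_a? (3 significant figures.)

ΣR = 1.87 + 33.3 + 6.19 + 16.9 = 58.26 kΩ.
By the voltage-divider rule, V = 10.7 × 1.870/58.26 = 0.3434 V.

V ≈ 0.343 V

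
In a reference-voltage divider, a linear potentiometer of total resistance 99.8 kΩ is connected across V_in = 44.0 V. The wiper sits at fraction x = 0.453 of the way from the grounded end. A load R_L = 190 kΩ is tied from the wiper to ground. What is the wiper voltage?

V_out ≈ 17.6 V

Split the track: R_lower = x·R_p = 45.21 kΩ, R_upper = (1−x)·R_p = 54.59 kΩ.
Lower segment in parallel with the load: 45.21 ‖ 190 = 36.52 kΩ.
Loaded-divider output: V_out = 44.0 × 0.4008 = 17.64 V.
(Unloaded: V_out = x·V_in = 19.9 V.)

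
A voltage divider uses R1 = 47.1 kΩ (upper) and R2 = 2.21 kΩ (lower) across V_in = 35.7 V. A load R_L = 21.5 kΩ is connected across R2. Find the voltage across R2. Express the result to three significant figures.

The load sits in parallel with R2, giving an effective lower resistance R2' = R2·R_L/(R2+R_L) = 2.004 kΩ.
Then V_out = V_in · R2'/(R1 + R2') = 35.7 × 2.004/49.10 = 1.457 V.
(Unloaded it would be 1.60 V; the load pulls it down.)

V_out ≈ 1.46 V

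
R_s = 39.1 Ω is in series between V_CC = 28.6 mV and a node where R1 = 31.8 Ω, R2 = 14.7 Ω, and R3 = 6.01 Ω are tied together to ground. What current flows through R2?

I ≈ 0.171 mA

Combine the parallel branches: R_p = (1/31.8 + 1/14.7 + 1/6.01)⁻¹ = 3.761 Ω.
Node voltage V_A = V_CC · R_p/(R_s + R_p) = 28.6 × 0.08776 = 2.510 mV.
I(R2) = V_A / R2 = 2.510/14.7 = 0.1707 mA.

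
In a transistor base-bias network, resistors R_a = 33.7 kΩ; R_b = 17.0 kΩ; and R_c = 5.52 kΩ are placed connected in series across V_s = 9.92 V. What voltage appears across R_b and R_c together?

ΣR = 33.7 + 17.0 + 5.52 = 56.22 kΩ.
R_{R_b..R_c} = 17.0 + 5.52 = 22.52 kΩ.
V = V_s · R/ΣR = 9.92 × 0.4006 = 3.974 V.

V ≈ 3.97 V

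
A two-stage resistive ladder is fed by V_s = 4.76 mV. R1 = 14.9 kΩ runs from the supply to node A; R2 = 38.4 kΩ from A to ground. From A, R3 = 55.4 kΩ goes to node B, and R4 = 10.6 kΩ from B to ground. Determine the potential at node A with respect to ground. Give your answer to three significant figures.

Node A sees R2 in parallel with the series input of stage 2, R3 + R4 = 66.00 kΩ.
Effective lower resistance at A: R2 ‖ 66.00 = 24.28 kΩ.
V_A = 4.76 × 24.28/(14.9 + 24.28) = 2.950 mV.

V_A ≈ 2.95 mV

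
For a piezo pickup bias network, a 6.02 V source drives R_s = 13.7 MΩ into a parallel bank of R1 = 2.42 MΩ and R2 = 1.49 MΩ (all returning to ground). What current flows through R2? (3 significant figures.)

Equivalent of the parallel group: R_p = 0.9222 MΩ.
V_A = 6.02 × 0.9222/14.62 = 0.3797 V.
Branch current I = V_A/R2 = 0.3797/1.49 = 0.2548 µA.

I ≈ 0.255 µA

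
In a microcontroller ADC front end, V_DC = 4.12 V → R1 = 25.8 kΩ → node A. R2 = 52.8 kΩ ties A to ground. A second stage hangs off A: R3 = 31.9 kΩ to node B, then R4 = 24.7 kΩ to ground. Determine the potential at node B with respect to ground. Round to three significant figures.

V_B ≈ 0.925 V

Looking into the second stage from A: R3 + R4 = 56.60 kΩ appears in parallel with R2.
Effective lower resistance at A: R2 ‖ 56.60 = 27.32 kΩ.
V_A = 4.12 × 27.32/(25.8 + 27.32) = 2.119 V.
Then the unloaded second divider: V_B = V_A × R4/(R3+R4) = 2.119 × 0.4364 = 0.9246 V.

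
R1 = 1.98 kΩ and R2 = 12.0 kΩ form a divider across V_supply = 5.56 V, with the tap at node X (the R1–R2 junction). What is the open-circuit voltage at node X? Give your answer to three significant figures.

V_th ≈ 4.77 V

Open-circuit (no load on X): V_th = V_supply · R2/(R1 + R2) = 5.56 × 12.0/(1.980 + 12.0) = 4.773 V.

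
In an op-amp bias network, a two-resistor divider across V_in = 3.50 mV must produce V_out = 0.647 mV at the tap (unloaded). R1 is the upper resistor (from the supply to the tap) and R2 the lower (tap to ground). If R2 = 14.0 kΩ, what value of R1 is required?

R1 ≈ 61.7 kΩ

Required fraction k = V_out/V_in = 0.1849.
R1 = R2·(1/k − 1) = 14.0 × 4.410 = 61.73 kΩ.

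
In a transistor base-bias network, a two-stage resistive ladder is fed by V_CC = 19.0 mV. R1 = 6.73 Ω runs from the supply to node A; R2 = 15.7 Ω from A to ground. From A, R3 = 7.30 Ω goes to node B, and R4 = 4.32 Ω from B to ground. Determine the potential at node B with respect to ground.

V_B ≈ 3.52 mV

Node A sees R2 in parallel with the series input of stage 2, R3 + R4 = 11.62 Ω.
R2 ‖ (R3+R4) = 6.678 Ω.
V_A = 19.0 × 6.678/(6.73 + 6.678) = 9.463 mV.
V_B = V_A × 0.3718 = 3.518 mV.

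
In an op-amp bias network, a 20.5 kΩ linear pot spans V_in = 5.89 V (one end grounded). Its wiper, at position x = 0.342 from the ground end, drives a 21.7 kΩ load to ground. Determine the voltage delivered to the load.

The pot divides into 13.49 kΩ above the wiper and 7.011 kΩ below.
R_L loads the lower segment: effective lower R = 5.299 kΩ.
Loaded-divider output: V_out = 5.89 × 0.2820 = 1.661 V.
(Unloaded: V_out = x·V_in = 2.01 V.)

V_out ≈ 1.66 V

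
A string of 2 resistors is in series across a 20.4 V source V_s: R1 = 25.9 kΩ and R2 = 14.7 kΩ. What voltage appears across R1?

V ≈ 13.0 V

ΣR = 25.9 + 14.7 = 40.60 kΩ.
By the voltage-divider rule, V = 20.4 × 25.90/40.60 = 13.01 V.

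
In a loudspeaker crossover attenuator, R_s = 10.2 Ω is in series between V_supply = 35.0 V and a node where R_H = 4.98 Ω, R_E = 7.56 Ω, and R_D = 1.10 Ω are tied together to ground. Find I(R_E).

I ≈ 0.339 A

Equivalent of the parallel group: R_p = 0.8050 Ω.
V_A = 35.0 × 0.8050/11.01 = 2.560 V.
Branch current I = V_A/R_E = 2.560/7.56 = 0.3387 A.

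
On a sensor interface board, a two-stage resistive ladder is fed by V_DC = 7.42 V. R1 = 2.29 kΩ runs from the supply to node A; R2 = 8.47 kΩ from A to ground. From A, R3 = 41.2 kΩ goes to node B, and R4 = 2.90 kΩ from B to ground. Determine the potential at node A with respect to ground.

V_A ≈ 5.61 V

The second stage (R3 + R4 = 44.10 kΩ) loads node A in parallel with R2.
R2 ‖ (R3+R4) = 7.105 kΩ.
First divider: V_A = V_DC · 7.105/(2.29 + 7.105) = 5.611 V.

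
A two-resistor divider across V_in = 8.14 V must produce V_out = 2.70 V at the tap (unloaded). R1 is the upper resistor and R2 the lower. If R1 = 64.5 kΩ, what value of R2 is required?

R2 ≈ 32.0 kΩ

V_out/V_in = R2/(R1+R2) = 0.3317.
So R2 = R1 · V_out/(V_in − V_out) = 64.5 × 2.70/(8.14 − 2.70) = 64.5 × 0.4963 = 32.01 kΩ.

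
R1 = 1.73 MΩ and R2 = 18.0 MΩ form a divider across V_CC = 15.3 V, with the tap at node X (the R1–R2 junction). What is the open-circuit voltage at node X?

V_th is the unloaded tap voltage: V_CC · R2/(R1+R2) = 15.3 × 0.9123 = 13.96 V.

V_th ≈ 14.0 V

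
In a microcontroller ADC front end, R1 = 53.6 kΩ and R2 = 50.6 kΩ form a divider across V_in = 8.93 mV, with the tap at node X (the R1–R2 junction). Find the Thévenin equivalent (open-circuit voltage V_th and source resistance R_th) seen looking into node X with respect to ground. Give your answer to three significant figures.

V_th ≈ 4.34 mV, R_th ≈ 26.0 kΩ

With X open, the divider is unloaded: V_th = 8.93 × 50.6/104.2 = 4.336 mV.
With V_in suppressed (replaced by a short), R_th = R1 ‖ R2 = (53.60 × 50.6)/(53.60 + 50.6) = 26.03 kΩ.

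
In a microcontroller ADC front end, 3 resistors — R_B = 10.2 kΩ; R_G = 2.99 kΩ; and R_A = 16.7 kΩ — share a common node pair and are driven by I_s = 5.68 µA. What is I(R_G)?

Total conductance ΣG = 1/10.2 + 1/2.99 + 1/16.7 = 0.4924 (units of 1/kΩ).
By the current-divider rule, I = I_s · G_k/ΣG = 5.68 × 0.6793 = 3.858 µA.

I ≈ 3.86 µA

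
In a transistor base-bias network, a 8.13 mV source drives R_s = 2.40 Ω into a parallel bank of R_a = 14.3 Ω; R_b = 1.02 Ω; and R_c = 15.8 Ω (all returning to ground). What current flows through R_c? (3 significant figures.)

I ≈ 0.140 mA

Combine the parallel branches: R_p = (1/14.3 + 1/1.02 + 1/15.8)⁻¹ = 0.8980 Ω.
Node voltage V_A = V_s · R_p/(R_s + R_p) = 8.13 × 0.2723 = 2.214 mV.
Branch current I = V_A/R_c = 2.214/15.8 = 0.1401 mA.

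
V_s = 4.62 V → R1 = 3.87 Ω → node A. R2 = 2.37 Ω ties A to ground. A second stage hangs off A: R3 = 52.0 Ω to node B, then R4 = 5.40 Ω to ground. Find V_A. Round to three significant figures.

V_A ≈ 1.71 V

Node A sees R2 in parallel with the series input of stage 2, R3 + R4 = 57.40 Ω.
R2 ‖ (R3+R4) = 2.276 Ω.
First divider: V_A = V_s · 2.276/(3.87 + 2.276) = 1.711 V.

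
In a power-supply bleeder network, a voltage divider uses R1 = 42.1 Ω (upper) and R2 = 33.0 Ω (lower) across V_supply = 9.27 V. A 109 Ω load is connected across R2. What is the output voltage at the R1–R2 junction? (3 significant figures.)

R2 ‖ R_L = (33.0 × 109)/(33.0 + 109) = 25.33 Ω.
Voltage divider with the loaded lower leg: V_out = 9.27 × 25.33/(42.1 + 25.33) = 9.27 × 0.3757 = 3.482 V.
(Unloaded it would be 4.07 V; the load pulls it down.)

V_out ≈ 3.48 V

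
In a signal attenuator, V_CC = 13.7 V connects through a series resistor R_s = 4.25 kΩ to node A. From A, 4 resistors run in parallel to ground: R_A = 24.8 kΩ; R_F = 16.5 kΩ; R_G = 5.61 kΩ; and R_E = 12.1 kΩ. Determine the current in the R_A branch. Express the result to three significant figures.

Combine the parallel branches: R_p = (1/24.8 + 1/16.5 + 1/5.61 + 1/12.1)⁻¹ = 2.764 kΩ.
V_A by voltage divider: V_A = 13.7 × 2.764/(4.25 + 2.764) = 5.398 V.
Branch current I = V_A/R_A = 5.398/24.8 = 0.2177 mA.

I ≈ 0.218 mA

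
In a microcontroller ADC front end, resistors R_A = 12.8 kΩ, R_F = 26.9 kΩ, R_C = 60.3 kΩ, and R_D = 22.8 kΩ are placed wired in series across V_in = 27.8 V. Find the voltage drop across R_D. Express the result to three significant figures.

Total series resistance ΣR = 12.8 + 26.9 + 60.3 + 22.8 = 122.8 kΩ.
Voltage divider: V = V_in · (22.80 / 122.8) = 27.8 × 0.1857 = 5.162 V.

V ≈ 5.16 V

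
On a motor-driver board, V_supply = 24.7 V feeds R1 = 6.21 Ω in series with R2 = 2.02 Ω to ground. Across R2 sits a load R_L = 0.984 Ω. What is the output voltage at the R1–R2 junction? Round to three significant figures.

The load sits in parallel with R2, giving an effective lower resistance R2' = R2·R_L/(R2+R_L) = 0.6617 Ω.
Now apply the divider: V_out = 24.7 × 0.09629 = 2.378 V.

V_out ≈ 2.38 V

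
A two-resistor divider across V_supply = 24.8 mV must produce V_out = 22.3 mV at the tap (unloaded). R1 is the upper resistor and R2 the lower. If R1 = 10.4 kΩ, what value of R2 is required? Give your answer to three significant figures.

The divider ratio is R2/(R1+R2) = 22.3/24.8 = 0.8992.
Rearranging, R2 = R1·k/(1−k) = 10.4 × 8.920 = 92.77 kΩ.

R2 ≈ 92.8 kΩ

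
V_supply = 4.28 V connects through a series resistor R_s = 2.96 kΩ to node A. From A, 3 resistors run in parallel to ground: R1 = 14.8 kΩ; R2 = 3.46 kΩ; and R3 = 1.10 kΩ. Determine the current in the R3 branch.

I ≈ 0.820 mA

Parallel bank: R_p = 1/(1/14.8 + 1/3.46 + 1/1.10) = 0.7901 kΩ.
Node voltage V_A = V_supply · R_p/(R_s + R_p) = 4.28 × 0.2107 = 0.9017 V.
Branch current I = V_A/R3 = 0.9017/1.10 = 0.8198 mA.
(Check via current divider: I_total = 1.141 mA; share G_k/ΣG = 0.7183 → same result.)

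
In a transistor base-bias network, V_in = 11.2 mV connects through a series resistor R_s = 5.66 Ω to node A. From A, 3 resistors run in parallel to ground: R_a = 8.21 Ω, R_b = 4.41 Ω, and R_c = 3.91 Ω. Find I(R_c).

I ≈ 0.648 mA

Combine the parallel branches: R_p = (1/8.21 + 1/4.41 + 1/3.91)⁻¹ = 1.655 Ω.
V_A = 11.2 × 1.655/7.315 = 2.534 mV.
I(R_c) = V_A / R_c = 2.534/3.91 = 0.6480 mA.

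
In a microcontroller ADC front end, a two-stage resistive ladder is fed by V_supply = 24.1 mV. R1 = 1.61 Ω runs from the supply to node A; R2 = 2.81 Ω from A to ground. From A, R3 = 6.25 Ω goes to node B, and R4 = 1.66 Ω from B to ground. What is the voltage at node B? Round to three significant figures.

Looking into the second stage from A: R3 + R4 = 7.910 Ω appears in parallel with R2.
R2 ‖ (R3+R4) = 2.073 Ω.
First divider: V_A = V_supply · 2.073/(1.61 + 2.073) = 13.57 mV.
Stage 2 is unloaded, so V_B = V_A · R4/(R3+R4) = 13.57 × 1.66/7.910 = 2.847 mV.

V_B ≈ 2.85 mV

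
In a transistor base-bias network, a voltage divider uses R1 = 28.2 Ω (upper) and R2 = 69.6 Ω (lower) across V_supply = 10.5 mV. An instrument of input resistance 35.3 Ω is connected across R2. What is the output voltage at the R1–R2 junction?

The load sits in parallel with R2, giving an effective lower resistance R2' = R2·R_L/(R2+R_L) = 23.42 Ω.
Now apply the divider: V_out = 10.5 × 0.4537 = 4.764 mV.

V_out ≈ 4.76 mV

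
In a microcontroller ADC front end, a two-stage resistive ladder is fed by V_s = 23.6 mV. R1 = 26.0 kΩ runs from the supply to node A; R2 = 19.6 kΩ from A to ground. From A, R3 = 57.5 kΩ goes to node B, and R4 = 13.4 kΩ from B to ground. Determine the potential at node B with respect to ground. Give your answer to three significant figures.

Looking into the second stage from A: R3 + R4 = 70.90 kΩ appears in parallel with R2.
R2 ‖ (R3+R4) = 15.36 kΩ.
First divider: V_A = V_s · 15.36/(26.0 + 15.36) = 8.763 mV.
Then the unloaded second divider: V_B = V_A × R4/(R3+R4) = 8.763 × 0.1890 = 1.656 mV.

V_B ≈ 1.66 mV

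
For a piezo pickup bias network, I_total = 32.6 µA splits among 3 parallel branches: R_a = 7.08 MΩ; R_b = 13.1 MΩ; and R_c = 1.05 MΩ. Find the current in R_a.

I ≈ 3.94 µA

Conductances: ΣG = 1/7.08 + 1/13.1 + 1/1.05 = 1.170 (1/MΩ).
Current divider: I(R_a) = I_total · G_k/ΣG = 32.6 × (0.1412/1.170) = 32.6 × 0.1207 = 3.936 µA.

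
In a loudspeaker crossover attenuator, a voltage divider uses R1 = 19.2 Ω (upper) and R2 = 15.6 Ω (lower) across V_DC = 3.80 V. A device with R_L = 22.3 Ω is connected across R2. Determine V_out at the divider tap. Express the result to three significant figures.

First combine the lower leg with the load: R2 ‖ R_L = 9.179 Ω.
Now apply the divider: V_out = 3.80 × 0.3234 = 1.229 V.

V_out ≈ 1.23 V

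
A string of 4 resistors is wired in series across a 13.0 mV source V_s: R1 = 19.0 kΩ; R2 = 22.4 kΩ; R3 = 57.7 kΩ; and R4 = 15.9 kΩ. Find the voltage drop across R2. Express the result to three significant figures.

V ≈ 2.53 mV

Series total: ΣR = 19.0 + 22.4 + 57.7 + 15.9 = 115.0 kΩ.
By the voltage-divider rule, V = 13.0 × 22.40/115.0 = 2.532 mV.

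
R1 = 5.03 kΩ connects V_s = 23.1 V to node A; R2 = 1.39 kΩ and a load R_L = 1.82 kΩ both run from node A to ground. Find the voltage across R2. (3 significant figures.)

V_out ≈ 3.13 V

First combine the lower leg with the load: R2 ‖ R_L = 0.7881 kΩ.
Voltage divider with the loaded lower leg: V_out = 23.1 × 0.7881/(5.03 + 0.7881) = 23.1 × 0.1355 = 3.129 V.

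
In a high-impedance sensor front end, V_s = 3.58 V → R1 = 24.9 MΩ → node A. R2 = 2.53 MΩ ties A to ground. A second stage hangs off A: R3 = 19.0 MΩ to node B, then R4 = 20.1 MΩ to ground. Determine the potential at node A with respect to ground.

V_A ≈ 0.312 V

The second stage (R3 + R4 = 39.10 MΩ) loads node A in parallel with R2.
R2 ‖ (R3+R4) = 2.376 MΩ.
First divider: V_A = V_s · 2.376/(24.9 + 2.376) = 0.3119 V.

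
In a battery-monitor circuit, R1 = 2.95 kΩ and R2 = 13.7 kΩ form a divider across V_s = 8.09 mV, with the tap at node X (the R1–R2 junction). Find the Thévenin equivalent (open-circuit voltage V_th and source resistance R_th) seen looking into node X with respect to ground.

V_th is the unloaded tap voltage: V_s · R2/(R1+R2) = 8.09 × 0.8228 = 6.657 mV.
With V_s suppressed (replaced by a short), R_th = R1 ‖ R2 = (2.950 × 13.7)/(2.950 + 13.7) = 2.427 kΩ.

V_th ≈ 6.66 mV, R_th ≈ 2.43 kΩ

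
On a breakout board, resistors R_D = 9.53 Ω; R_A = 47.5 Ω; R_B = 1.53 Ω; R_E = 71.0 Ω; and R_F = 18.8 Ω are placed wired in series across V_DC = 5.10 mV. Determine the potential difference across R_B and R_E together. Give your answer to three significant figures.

Total series resistance ΣR = 9.53 + 47.5 + 1.53 + 71.0 + 18.8 = 148.4 Ω.
R_{R_B..R_E} = 1.53 + 71.0 = 72.53 Ω.
By the voltage-divider rule, V = 5.10 × 72.53/148.4 = 2.493 mV.

V ≈ 2.49 mV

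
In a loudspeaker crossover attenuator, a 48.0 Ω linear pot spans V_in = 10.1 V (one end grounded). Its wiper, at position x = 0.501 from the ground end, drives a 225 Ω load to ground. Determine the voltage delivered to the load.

Lower segment x·R_p = 24.05 Ω; upper segment (1−x)·R_p = 23.95 Ω.
Lower segment in parallel with the load: 24.05 ‖ 225 = 21.73 Ω.
Loaded-divider output: V_out = 10.1 × 0.4756 = 4.804 V.

V_out ≈ 4.80 V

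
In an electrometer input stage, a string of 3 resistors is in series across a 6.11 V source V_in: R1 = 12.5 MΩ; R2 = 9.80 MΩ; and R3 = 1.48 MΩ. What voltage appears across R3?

V ≈ 0.380 V

Total series resistance ΣR = 12.5 + 9.80 + 1.48 = 23.78 MΩ.
V = V_in · R/ΣR = 6.11 × 0.06224 = 0.3803 V.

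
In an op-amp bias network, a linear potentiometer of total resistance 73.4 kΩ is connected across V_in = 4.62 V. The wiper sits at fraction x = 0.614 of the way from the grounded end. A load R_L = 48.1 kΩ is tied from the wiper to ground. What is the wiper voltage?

Lower segment x·R_p = 45.07 kΩ; upper segment (1−x)·R_p = 28.33 kΩ.
Lower segment in parallel with the load: 45.07 ‖ 48.1 = 23.27 kΩ.
V_out = 4.62 × 23.27/(28.33 + 23.27) = 2.083 V.

V_out ≈ 2.08 V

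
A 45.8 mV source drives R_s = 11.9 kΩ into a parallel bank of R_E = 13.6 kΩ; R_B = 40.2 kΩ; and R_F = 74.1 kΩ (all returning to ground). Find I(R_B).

Equivalent of the parallel group: R_p = 8.937 kΩ.
V_A by voltage divider: V_A = 45.8 × 8.937/(11.9 + 8.937) = 19.64 mV.
I(R_B) = V_A / R_B = 19.64/40.2 = 0.4886 µA.
(Equivalently: I_total = 2.198 µA, then current-divider fraction G_k/ΣG = 0.2223.)

I ≈ 0.489 µA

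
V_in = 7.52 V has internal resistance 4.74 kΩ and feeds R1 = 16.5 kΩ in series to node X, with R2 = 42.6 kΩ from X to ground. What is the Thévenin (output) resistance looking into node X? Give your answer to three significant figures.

R_th ≈ 14.2 kΩ

R1' = 4.74 + 16.5 = 21.24 kΩ (source resistance + R1).
Zeroing V_in shorts the top of R1' to ground, so R_th = R1' ‖ R2 = 14.17 kΩ.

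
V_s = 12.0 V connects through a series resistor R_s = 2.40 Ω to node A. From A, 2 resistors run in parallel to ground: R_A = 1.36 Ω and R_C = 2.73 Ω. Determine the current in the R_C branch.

I ≈ 1.21 A

Equivalent of the parallel group: R_p = 0.9078 Ω.
V_A by voltage divider: V_A = 12.0 × 0.9078/(2.40 + 0.9078) = 3.293 V.
I(R_C) = V_A / R_C = 3.293/2.73 = 1.206 A.
(Equivalently: I_total = 3.628 A, then current-divider fraction G_k/ΣG = 0.3325.)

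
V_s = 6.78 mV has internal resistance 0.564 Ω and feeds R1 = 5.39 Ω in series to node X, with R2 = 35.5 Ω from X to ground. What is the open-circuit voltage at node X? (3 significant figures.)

R1' = 0.564 + 5.39 = 5.954 Ω (source resistance + R1).
Open-circuit (no load on X): V_th = V_s · R2/(R1' + R2) = 6.78 × 35.5/(5.954 + 35.5) = 5.806 mV.

V_th ≈ 5.81 mV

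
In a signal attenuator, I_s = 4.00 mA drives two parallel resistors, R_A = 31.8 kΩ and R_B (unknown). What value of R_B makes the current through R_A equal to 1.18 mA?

Two-branch current divider: I_A = I_s · R_B/(R_A + R_B).
With f = 0.2950, R_B = R_A · f/(1−f) = 31.8 × 0.4184 = 13.31 kΩ.

R_B ≈ 13.3 kΩ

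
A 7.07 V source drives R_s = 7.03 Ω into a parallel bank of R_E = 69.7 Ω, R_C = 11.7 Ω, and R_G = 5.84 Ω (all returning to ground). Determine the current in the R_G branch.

I ≈ 0.417 A

Parallel bank: R_p = 1/(1/69.7 + 1/11.7 + 1/5.84) = 3.689 Ω.
V_A by voltage divider: V_A = 7.07 × 3.689/(7.03 + 3.689) = 2.433 V.
I(R_G) = V_A / R_G = 2.433/5.84 = 0.4167 A.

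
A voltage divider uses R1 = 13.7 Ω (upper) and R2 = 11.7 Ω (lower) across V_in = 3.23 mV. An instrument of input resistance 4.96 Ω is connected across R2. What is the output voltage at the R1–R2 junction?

The load sits in parallel with R2, giving an effective lower resistance R2' = R2·R_L/(R2+R_L) = 3.483 Ω.
Voltage divider with the loaded lower leg: V_out = 3.23 × 3.483/(13.7 + 3.483) = 3.23 × 0.2027 = 0.6548 mV.

V_out ≈ 0.655 mV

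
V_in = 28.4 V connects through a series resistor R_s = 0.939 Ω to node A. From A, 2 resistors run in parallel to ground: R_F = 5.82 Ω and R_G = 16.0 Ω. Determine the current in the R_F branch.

Equivalent of the parallel group: R_p = 4.268 Ω.
Node voltage V_A = V_in · R_p/(R_s + R_p) = 28.4 × 0.8197 = 23.28 V.
Branch current I = V_A/R_F = 23.28/5.82 = 4.000 A.
(Equivalently: I_total = 5.455 A, then current-divider fraction G_k/ΣG = 0.7333.)

I ≈ 4.00 A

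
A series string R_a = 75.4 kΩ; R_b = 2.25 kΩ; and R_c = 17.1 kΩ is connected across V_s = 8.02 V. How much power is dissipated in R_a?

P ≈ 0.540 mW

The common current is I = 8.02/94.75 = 0.08464 mA.
V(R_a) = I·R = 6.382 V; P = V·I = 6.382 × 0.08464 = 0.5402 mW.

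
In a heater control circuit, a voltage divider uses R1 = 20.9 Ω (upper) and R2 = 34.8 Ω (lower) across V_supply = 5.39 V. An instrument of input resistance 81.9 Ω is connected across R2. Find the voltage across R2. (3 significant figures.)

V_out ≈ 2.90 V

First combine the lower leg with the load: R2 ‖ R_L = 24.42 Ω.
Now apply the divider: V_out = 5.39 × 0.5389 = 2.904 V.
(Unloaded it would be 3.37 V; the load pulls it down.)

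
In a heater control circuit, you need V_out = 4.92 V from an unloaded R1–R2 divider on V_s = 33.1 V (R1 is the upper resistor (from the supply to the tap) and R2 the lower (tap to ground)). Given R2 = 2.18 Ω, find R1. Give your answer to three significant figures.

R1 ≈ 12.5 Ω

V_out/V_s = R2/(R1+R2) = 0.1486.
Rearranging, R1 = R2·(1−k)/k = 2.18 × 5.728 = 12.49 Ω.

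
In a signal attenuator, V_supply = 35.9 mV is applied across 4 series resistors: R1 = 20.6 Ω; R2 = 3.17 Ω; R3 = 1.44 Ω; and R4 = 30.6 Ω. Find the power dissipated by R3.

P ≈ 0.596 µW

The common current is I = 35.9/55.81 = 0.6433 mA.
P(R3) = I²·R3 = (0.6433)² × 1.44 = 0.5958 µW.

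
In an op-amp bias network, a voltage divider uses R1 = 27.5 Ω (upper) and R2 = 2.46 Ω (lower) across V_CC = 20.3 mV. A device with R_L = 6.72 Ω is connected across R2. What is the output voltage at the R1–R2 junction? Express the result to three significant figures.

The load sits in parallel with R2, giving an effective lower resistance R2' = R2·R_L/(R2+R_L) = 1.801 Ω.
Now apply the divider: V_out = 20.3 × 0.06146 = 1.248 mV.
(Unloaded it would be 1.67 mV; the load pulls it down.)

V_out ≈ 1.25 mV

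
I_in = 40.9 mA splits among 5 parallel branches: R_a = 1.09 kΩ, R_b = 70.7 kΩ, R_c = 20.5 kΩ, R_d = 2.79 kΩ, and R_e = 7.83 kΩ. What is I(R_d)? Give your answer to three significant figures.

I ≈ 10.0 mA

ΣG = 1/1.09 + 1/70.7 + 1/20.5 + 1/2.79 + 1/7.83 = 1.466.
R_d takes the fraction G_k/ΣG = 0.3584/1.466 = 0.2444, so I = 40.9 × 0.2444 = 9.996 mA.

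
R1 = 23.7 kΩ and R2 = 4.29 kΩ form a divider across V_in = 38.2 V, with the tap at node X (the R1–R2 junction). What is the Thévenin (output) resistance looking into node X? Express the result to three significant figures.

Zeroing V_in shorts the top of R1 to ground, so R_th = R1 ‖ R2 = 3.632 kΩ.

R_th ≈ 3.63 kΩ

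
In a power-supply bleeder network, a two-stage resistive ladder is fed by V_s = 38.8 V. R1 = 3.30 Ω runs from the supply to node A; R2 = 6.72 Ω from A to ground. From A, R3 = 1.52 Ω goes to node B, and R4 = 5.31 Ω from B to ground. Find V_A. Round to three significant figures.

V_A ≈ 19.7 V

Node A sees R2 in parallel with the series input of stage 2, R3 + R4 = 6.830 Ω.
Effective lower resistance at A: R2 ‖ 6.830 = 3.387 Ω.
V_A = 38.8 × 3.387/(3.30 + 3.387) = 19.65 V.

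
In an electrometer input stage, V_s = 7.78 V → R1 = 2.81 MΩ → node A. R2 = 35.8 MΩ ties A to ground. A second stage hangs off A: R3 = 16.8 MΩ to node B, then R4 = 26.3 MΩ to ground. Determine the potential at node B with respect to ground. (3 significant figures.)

Node A sees R2 in parallel with the series input of stage 2, R3 + R4 = 43.10 MΩ.
Effective lower resistance at A: R2 ‖ 43.10 = 19.56 MΩ.
V_A = 7.78 × 19.56/(2.81 + 19.56) = 6.803 V.
Stage 2 is unloaded, so V_B = V_A · R4/(R3+R4) = 6.803 × 26.3/43.10 = 4.151 V.

V_B ≈ 4.15 V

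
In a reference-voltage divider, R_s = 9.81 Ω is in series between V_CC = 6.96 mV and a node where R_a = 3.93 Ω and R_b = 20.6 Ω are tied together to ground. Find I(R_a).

I ≈ 0.446 mA

Combine the parallel branches: R_p = (1/3.93 + 1/20.6)⁻¹ = 3.300 Ω.
V_A = 6.96 × 3.300/13.11 = 1.752 mV.
I(R_a) = V_A / R_a = 1.752/3.93 = 0.4458 mA.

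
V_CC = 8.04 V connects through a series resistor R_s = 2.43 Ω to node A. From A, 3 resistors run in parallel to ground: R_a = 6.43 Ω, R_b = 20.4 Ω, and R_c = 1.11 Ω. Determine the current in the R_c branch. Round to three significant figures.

I ≈ 1.96 A

Combine the parallel branches: R_p = (1/6.43 + 1/20.4 + 1/1.11)⁻¹ = 0.9046 Ω.
V_A = 8.04 × 0.9046/3.335 = 2.181 V.
Branch current I = V_A/R_c = 2.181/1.11 = 1.965 A.
(Check via current divider: I_total = 2.411 A; share G_k/ΣG = 0.8150 → same result.)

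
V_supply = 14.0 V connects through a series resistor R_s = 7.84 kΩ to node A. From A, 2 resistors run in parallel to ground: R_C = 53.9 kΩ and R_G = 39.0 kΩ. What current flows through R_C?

I ≈ 0.193 mA

Combine the parallel branches: R_p = (1/53.9 + 1/39.0)⁻¹ = 22.63 kΩ.
V_A = 14.0 × 22.63/30.47 = 10.40 V.
I(R_C) = V_A / R_C = 10.40/53.9 = 0.1929 mA.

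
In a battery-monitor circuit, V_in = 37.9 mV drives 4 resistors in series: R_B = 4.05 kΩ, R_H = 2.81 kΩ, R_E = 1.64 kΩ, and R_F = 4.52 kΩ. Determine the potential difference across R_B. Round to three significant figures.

ΣR = 4.05 + 2.81 + 1.64 + 4.52 = 13.02 kΩ.
Voltage divider: V = V_in · (4.050 / 13.02) = 37.9 × 0.3111 = 11.79 mV.

V ≈ 11.8 mV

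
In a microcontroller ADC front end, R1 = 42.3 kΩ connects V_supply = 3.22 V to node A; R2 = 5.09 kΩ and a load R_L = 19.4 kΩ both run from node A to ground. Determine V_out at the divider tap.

The load sits in parallel with R2, giving an effective lower resistance R2' = R2·R_L/(R2+R_L) = 4.032 kΩ.
Voltage divider with the loaded lower leg: V_out = 3.22 × 4.032/(42.3 + 4.032) = 3.22 × 0.08703 = 0.2802 V.

V_out ≈ 0.280 V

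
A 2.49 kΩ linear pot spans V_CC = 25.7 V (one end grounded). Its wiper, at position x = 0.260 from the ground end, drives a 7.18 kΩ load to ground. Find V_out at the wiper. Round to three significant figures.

Split the track: R_lower = x·R_p = 0.6474 kΩ, R_upper = (1−x)·R_p = 1.843 kΩ.
R_L loads the lower segment: effective lower R = 0.5939 kΩ.
Then V_out = V_CC · 0.5939/(1.843 + 0.5939) = 6.264 V.
(Unloaded: V_out = x·V_CC = 6.68 V.)

V_out ≈ 6.26 V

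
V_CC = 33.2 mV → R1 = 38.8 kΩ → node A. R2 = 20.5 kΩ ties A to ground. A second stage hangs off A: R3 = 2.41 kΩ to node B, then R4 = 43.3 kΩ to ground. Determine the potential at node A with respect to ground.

Node A sees R2 in parallel with the series input of stage 2, R3 + R4 = 45.71 kΩ.
Effective lower resistance at A: R2 ‖ 45.71 = 14.15 kΩ.
So V_A = 33.2 × 0.2673 = 8.873 mV.

V_A ≈ 8.87 mV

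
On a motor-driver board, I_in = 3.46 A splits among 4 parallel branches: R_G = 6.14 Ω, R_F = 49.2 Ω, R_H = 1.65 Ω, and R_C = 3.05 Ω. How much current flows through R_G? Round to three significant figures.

ΣG = 1/6.14 + 1/49.2 + 1/1.65 + 1/3.05 = 1.117.
By the current-divider rule, I = I_in · G_k/ΣG = 3.46 × 0.1458 = 0.5044 A.

I ≈ 0.504 A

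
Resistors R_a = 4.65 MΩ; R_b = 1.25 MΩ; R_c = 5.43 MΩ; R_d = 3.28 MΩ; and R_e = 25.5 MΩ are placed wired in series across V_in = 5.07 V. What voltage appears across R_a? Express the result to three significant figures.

Series total: ΣR = 4.65 + 1.25 + 5.43 + 3.28 + 25.5 = 40.11 MΩ.
By the voltage-divider rule, V = 5.07 × 4.650/40.11 = 0.5878 V.

V ≈ 0.588 V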